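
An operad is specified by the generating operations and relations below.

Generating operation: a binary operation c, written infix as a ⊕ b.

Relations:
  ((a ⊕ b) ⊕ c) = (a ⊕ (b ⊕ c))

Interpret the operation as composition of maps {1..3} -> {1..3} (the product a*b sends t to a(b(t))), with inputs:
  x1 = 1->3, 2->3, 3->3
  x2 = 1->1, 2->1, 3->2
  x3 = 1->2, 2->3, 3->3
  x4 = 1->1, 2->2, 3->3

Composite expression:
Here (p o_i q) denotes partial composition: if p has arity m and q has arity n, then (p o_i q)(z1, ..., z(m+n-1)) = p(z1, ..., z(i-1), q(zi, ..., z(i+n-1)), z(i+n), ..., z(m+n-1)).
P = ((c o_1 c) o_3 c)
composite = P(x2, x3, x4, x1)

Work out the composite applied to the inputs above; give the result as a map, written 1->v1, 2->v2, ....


(x2 ⊕ x3) = 1->1, 2->2, 3->2
(x4 ⊕ x1) = 1->3, 2->3, 3->3
((x2 ⊕ x3) ⊕ (x4 ⊕ x1)) = 1->2, 2->2, 3->2

1->2, 2->2, 3->2


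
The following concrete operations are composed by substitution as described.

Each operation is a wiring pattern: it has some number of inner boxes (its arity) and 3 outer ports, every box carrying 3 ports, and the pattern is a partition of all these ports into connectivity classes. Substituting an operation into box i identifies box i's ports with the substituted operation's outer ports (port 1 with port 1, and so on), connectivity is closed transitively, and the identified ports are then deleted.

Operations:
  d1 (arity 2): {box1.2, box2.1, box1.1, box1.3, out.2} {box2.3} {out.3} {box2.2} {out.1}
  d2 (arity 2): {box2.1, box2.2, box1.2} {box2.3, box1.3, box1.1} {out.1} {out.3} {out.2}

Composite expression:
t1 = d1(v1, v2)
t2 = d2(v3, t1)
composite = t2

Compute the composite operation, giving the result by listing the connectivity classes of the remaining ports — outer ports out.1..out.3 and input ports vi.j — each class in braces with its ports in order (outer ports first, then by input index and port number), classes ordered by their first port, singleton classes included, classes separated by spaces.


{out.1} {out.2} {out.3} {v1.1, v1.2, v1.3, v2.1, v3.2} {v2.2} {v2.3} {v3.1, v3.3}

Two ports join when wires chain via d2-identified ports.
composing d1 on (v1, v2), with out.j its own outer ports: {out.1} {out.2, v1.1, v1.2, v1.3, v2.1} {out.3} {v2.2} {v2.3}
composing d2 on (v3, v1, v2), with out.j its own outer ports: {out.1} {out.2} {out.3} {v1.1, v1.2, v1.3, v2.1, v3.2} {v2.2} {v2.3} {v3.1, v3.3}


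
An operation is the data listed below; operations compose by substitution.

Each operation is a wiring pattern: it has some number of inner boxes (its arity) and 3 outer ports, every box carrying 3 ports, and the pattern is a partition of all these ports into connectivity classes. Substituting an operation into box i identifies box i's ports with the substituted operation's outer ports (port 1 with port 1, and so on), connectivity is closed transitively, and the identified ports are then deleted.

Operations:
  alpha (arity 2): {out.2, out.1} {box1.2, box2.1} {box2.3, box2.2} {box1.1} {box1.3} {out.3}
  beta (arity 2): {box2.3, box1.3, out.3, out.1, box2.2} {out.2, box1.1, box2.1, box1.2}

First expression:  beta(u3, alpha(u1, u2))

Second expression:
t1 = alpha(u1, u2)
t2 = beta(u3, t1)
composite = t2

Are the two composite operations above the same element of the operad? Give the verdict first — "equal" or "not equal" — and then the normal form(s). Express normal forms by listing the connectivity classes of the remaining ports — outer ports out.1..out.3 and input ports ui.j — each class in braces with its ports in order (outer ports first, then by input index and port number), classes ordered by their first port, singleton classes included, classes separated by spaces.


equal; the common form is {out.1, out.2, out.3, u3.1, u3.2, u3.3} {u1.1} {u1.2, u2.1} {u1.3} {u2.2, u2.3}

The first expression, normalized: {out.1, out.2, out.3, u3.1, u3.2, u3.3} {u1.1} {u1.2, u2.1} {u1.3} {u2.2, u2.3}
The second expression, normalized: {out.1, out.2, out.3, u3.1, u3.2, u3.3} {u1.1} {u1.2, u2.1} {u1.3} {u2.2, u2.3}
Identical normal forms: equal.


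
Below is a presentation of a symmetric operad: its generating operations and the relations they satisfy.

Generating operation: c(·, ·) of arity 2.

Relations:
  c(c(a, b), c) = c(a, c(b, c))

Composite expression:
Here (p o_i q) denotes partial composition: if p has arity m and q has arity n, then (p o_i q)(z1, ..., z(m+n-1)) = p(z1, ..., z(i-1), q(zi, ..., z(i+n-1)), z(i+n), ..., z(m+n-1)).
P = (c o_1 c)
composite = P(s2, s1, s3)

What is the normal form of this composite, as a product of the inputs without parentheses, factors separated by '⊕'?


s2 ⊕ s1 ⊕ s3

Associativity of c dissolves the nesting; only the s-input order survives.
c(s2, s1) linearizes to s2 ⊕ s1
c(c(s2, s1), s3) linearizes to s2 ⊕ s1 ⊕ s3


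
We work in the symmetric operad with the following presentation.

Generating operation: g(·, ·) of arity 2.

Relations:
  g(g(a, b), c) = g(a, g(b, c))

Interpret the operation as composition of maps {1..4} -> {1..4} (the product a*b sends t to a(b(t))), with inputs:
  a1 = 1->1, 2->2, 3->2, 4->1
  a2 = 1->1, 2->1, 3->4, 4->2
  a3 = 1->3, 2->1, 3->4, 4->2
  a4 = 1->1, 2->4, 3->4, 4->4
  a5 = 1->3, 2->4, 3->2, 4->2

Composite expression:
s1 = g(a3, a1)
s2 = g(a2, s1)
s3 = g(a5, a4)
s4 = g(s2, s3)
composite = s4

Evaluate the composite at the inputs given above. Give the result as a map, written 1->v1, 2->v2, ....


1->1, 2->1, 3->1, 4->1

g(a3, a1) = 1->3, 2->1, 3->1, 4->3
g(a2, g(a3, a1)) = 1->4, 2->1, 3->1, 4->4
g(a5, a4) = 1->3, 2->2, 3->2, 4->2
g(g(a2, g(a3, a1)), g(a5, a4)) = 1->1, 2->1, 3->1, 4->1


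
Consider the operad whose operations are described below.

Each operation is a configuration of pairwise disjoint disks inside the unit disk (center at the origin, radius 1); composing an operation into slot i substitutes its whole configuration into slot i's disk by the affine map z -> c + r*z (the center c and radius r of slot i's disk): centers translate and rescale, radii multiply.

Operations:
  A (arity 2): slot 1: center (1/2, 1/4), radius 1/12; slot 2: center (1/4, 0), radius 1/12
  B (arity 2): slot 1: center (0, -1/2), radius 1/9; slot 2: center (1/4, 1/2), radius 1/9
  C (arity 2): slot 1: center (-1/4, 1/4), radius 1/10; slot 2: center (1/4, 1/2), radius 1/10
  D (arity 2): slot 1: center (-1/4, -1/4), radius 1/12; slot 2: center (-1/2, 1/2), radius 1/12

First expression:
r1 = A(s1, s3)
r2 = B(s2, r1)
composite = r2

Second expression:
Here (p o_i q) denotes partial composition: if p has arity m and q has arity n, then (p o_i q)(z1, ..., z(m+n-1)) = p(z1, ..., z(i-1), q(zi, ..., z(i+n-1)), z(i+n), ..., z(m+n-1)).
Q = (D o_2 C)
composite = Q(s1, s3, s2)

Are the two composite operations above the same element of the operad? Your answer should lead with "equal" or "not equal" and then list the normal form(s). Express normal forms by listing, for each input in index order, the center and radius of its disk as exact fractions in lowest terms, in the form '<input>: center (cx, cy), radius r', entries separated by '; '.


Normal form of the first expression: s1: center (11/36, 19/36), radius 1/108; s2: center (0, -1/2), radius 1/9; s3: center (5/18, 1/2), radius 1/108
Normal form of the second expression: s1: center (-1/4, -1/4), radius 1/12; s2: center (-23/48, 13/24), radius 1/120; s3: center (-25/48, 25/48), radius 1/120
They disagree, so not equal.

not equal: they reduce to s1: center (11/36, 19/36), radius 1/108; s2: center (0, -1/2), radius 1/9; s3: center (5/18, 1/2), radius 1/108 and s1: center (-1/4, -1/4), radius 1/12; s2: center (-23/48, 13/24), radius 1/120; s3: center (-25/48, 25/48), radius 1/120


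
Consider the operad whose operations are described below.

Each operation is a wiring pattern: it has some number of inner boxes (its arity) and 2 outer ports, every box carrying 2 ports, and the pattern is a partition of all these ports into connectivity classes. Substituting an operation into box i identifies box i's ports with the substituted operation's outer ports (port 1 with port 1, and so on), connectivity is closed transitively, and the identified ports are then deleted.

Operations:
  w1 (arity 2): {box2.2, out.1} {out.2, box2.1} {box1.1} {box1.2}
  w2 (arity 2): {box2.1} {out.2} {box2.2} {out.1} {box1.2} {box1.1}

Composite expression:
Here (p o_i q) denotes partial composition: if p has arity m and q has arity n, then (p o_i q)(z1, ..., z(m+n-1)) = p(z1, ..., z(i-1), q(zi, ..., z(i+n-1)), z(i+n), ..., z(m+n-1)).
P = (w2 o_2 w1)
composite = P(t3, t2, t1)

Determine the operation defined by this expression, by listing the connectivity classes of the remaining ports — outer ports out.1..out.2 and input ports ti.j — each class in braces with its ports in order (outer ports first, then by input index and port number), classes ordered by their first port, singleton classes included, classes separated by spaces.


Treat the ports identified at w2 as solder joints: merge, then drop.
w1 over (t2, t1) gives {out.1, t1.2} {out.2, t1.1} {t2.1} {t2.2}, out.j being that stage's outer ports
w2 over (t3, t2, t1) gives {out.1} {out.2} {t1.1} {t1.2} {t2.1} {t2.2} {t3.1} {t3.2}, out.j being that stage's outer ports

{out.1} {out.2} {t1.1} {t1.2} {t2.1} {t2.2} {t3.1} {t3.2}


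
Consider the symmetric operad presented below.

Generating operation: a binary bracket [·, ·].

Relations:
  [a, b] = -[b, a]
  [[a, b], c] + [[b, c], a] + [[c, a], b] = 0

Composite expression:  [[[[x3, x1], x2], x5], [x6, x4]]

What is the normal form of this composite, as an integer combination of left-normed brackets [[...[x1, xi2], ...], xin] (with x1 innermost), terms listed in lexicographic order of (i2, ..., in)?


[[[[[x1, x3], x2], x5], x4], x6] - [[[[[x1, x3], x2], x5], x6], x4]

In the tensor algebra, words opening x1 carry the x1-anchored form.
Composite bracket: [[[[x3, x1], x2], x5], [x6, x4]]
The bracket unfolds into 32 signed words via [a, b] = ab - ba (2^5 = 32).
Keep just the words that open with x1:
  x1x3x2x5x4x6 appears with sign +1, giving the term +[[[[[x1, x3], x2], x5], x4], x6]
  x1x3x2x5x6x4 appears with sign -1, giving the term -[[[[[x1, x3], x2], x5], x6], x4]


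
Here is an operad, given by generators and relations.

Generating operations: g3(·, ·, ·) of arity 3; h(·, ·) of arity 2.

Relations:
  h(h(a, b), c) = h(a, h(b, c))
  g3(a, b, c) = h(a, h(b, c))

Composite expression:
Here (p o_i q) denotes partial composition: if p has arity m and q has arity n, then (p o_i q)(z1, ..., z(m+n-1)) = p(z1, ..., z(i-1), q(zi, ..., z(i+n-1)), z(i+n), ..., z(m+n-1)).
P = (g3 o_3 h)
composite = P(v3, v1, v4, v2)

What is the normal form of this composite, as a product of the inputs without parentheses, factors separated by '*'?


Associativity of g3 dissolves the nesting; only the v-input order survives.
h(v4, v2) flattens to v4 * v2
g3(v3, v1, h(v4, v2)) flattens to v3 * v1 * v4 * v2

v3 * v1 * v4 * v2


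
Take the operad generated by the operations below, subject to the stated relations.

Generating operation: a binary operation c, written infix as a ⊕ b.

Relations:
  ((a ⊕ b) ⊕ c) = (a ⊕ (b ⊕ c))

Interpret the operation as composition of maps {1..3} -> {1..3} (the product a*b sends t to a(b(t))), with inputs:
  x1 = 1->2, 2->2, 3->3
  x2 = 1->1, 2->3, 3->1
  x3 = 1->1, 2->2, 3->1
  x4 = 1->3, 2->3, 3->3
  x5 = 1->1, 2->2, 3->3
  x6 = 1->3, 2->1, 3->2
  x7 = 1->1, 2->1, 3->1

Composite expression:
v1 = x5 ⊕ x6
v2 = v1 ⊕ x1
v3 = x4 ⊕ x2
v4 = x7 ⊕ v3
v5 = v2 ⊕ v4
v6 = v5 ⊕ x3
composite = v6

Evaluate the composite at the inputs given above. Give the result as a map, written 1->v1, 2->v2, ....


(x5 ⊕ x6) = 1->3, 2->1, 3->2
((x5 ⊕ x6) ⊕ x1) = 1->1, 2->1, 3->2
(x4 ⊕ x2) = 1->3, 2->3, 3->3
(x7 ⊕ (x4 ⊕ x2)) = 1->1, 2->1, 3->1
(((x5 ⊕ x6) ⊕ x1) ⊕ (x7 ⊕ (x4 ⊕ x2))) = 1->1, 2->1, 3->1
((((x5 ⊕ x6) ⊕ x1) ⊕ (x7 ⊕ (x4 ⊕ x2))) ⊕ x3) = 1->1, 2->1, 3->1

1->1, 2->1, 3->1


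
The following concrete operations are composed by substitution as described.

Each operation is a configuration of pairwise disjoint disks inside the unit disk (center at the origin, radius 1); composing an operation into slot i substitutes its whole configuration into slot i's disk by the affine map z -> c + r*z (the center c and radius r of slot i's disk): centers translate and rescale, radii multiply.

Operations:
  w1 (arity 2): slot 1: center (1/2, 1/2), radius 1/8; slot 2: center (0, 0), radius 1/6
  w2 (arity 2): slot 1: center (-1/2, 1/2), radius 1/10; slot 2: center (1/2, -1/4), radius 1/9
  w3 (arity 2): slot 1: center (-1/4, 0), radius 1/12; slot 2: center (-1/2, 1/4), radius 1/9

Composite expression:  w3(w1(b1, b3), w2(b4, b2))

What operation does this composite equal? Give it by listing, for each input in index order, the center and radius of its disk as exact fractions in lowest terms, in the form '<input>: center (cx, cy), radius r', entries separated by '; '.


b1: center (-5/24, 1/24), radius 1/96; b2: center (-4/9, 2/9), radius 1/81; b3: center (-1/4, 0), radius 1/72; b4: center (-5/9, 11/36), radius 1/90

Below w3, radii multiply path by path; the b-disk centers shift.
b1: after 2 affine steps, its disk has center (-5/24, 1/24), radius 1/96
b3: after 2 affine steps, its disk has center (-1/4, 0), radius 1/72
b4: after 2 affine steps, its disk has center (-5/9, 11/36), radius 1/90
b2: after 2 affine steps, its disk has center (-4/9, 2/9), radius 1/81


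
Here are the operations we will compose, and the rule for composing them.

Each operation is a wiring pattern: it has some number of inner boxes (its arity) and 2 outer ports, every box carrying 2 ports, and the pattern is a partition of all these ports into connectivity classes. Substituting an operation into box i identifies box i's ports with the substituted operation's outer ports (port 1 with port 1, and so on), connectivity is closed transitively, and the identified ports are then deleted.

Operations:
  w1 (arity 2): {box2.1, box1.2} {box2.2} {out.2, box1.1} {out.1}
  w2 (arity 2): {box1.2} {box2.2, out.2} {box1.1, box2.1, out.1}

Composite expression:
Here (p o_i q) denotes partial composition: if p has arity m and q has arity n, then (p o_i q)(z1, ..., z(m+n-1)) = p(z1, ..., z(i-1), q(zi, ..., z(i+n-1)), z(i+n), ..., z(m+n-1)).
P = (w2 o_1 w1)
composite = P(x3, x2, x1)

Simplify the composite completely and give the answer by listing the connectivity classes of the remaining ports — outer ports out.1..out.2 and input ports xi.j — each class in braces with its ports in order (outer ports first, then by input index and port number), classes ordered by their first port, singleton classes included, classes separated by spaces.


{out.1, x1.1} {out.2, x1.2} {x2.1, x3.2} {x2.2} {x3.1}

Two ports join when wires chain via w2-identified ports.
stage w1: inputs (x3, x2), connectivity {out.1} {out.2, x3.1} {x2.1, x3.2} {x2.2}, out.j its boundary
stage w2: inputs (x3, x2, x1), connectivity {out.1, x1.1} {out.2, x1.2} {x2.1, x3.2} {x2.2} {x3.1}, out.j its boundary


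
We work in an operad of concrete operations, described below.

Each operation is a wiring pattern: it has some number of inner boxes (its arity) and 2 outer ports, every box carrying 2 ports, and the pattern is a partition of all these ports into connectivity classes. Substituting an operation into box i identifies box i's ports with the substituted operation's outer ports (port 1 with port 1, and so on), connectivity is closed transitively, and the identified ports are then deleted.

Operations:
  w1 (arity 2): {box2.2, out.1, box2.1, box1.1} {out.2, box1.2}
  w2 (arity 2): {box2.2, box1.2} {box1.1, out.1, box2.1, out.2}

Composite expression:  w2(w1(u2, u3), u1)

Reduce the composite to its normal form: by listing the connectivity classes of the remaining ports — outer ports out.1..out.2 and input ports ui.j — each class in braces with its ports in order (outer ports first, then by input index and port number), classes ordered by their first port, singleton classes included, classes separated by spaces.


{out.1, out.2, u1.1, u2.1, u3.1, u3.2} {u1.2, u2.2}

Reachability decides: close wires over w2-identified ports.
through w1, on inputs (u2, u3): {out.1, u2.1, u3.1, u3.2} {out.2, u2.2} (out.j = stage outer ports)
through w2, on inputs (u2, u3, u1): {out.1, out.2, u1.1, u2.1, u3.1, u3.2} {u1.2, u2.2} (out.j = stage outer ports)


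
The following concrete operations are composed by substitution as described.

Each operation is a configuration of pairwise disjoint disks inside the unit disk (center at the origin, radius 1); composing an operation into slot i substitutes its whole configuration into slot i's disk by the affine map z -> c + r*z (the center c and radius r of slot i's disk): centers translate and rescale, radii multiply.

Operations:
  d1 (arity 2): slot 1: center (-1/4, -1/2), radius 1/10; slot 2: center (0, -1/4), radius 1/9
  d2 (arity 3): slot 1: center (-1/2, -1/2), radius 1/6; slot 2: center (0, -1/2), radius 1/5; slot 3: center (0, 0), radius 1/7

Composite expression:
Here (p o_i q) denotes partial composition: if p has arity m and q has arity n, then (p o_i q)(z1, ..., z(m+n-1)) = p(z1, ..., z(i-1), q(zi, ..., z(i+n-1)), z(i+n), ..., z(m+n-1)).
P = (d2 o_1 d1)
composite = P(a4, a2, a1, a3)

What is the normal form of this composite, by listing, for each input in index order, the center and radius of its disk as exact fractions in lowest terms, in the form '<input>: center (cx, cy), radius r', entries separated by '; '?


a1: center (0, -1/2), radius 1/5; a2: center (-1/2, -13/24), radius 1/54; a3: center (0, 0), radius 1/7; a4: center (-13/24, -7/12), radius 1/60

Below d2, radii multiply path by path; the a-disk centers shift.
input a4: applying the 2 nested substitutions gives center (-13/24, -7/12), radius 1/60
input a2: applying the 2 nested substitutions gives center (-1/2, -13/24), radius 1/54
input a1: applying the 1 nested substitution gives center (0, -1/2), radius 1/5
input a3: applying the 1 nested substitution gives center (0, 0), radius 1/7


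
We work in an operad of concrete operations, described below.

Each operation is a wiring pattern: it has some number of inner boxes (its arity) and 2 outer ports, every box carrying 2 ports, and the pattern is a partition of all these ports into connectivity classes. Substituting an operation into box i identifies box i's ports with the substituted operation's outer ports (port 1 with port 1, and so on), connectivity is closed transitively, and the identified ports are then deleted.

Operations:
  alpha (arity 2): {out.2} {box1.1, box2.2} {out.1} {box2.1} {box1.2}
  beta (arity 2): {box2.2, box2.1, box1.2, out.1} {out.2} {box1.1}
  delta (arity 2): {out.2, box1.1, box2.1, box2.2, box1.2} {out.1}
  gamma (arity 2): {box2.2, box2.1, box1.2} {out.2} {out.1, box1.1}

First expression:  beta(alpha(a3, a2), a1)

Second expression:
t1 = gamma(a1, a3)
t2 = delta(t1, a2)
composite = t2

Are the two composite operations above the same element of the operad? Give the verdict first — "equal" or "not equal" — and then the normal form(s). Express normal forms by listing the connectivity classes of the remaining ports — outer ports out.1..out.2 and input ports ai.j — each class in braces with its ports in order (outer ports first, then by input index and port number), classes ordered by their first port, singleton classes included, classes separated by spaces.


not equal; the first gives {out.1, a1.1, a1.2} {out.2} {a2.1} {a2.2, a3.1} {a3.2} and the second {out.1} {out.2, a1.1, a2.1, a2.2} {a1.2, a3.1, a3.2}

In normal form, the first expression is {out.1, a1.1, a1.2} {out.2} {a2.1} {a2.2, a3.1} {a3.2}
In normal form, the second expression is {out.1} {out.2, a1.1, a2.1, a2.2} {a1.2, a3.1, a3.2}
No match — not equal.


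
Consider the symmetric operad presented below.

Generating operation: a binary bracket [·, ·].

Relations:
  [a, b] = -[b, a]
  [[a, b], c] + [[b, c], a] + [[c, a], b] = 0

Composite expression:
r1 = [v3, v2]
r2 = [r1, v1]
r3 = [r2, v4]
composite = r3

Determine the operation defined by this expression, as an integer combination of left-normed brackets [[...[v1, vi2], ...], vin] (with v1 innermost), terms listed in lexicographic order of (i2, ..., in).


[[[v1, v2], v3], v4] - [[[v1, v3], v2], v4]


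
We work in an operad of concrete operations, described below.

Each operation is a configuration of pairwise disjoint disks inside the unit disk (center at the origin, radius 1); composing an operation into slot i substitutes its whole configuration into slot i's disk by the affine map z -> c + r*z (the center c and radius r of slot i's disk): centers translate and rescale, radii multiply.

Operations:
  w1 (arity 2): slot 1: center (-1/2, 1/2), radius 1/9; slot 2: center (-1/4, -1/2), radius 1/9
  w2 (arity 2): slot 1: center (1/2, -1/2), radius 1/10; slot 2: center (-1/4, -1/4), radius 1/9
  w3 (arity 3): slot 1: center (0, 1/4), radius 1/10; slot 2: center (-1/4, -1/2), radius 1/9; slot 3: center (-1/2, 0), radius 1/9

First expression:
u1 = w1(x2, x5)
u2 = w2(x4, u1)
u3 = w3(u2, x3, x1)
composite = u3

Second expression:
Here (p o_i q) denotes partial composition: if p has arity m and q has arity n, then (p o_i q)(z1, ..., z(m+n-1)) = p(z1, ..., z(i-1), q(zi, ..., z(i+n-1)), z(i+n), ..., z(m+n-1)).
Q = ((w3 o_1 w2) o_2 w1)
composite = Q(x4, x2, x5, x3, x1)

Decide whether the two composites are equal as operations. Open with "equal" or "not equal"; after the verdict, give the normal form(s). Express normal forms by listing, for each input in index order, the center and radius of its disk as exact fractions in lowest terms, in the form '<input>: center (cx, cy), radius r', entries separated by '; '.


equal: each reduces to x1: center (-1/2, 0), radius 1/9; x2: center (-11/360, 83/360), radius 1/810; x3: center (-1/4, -1/2), radius 1/9; x4: center (1/20, 1/5), radius 1/100; x5: center (-1/36, 79/360), radius 1/810

Reducing the first expression gives x1: center (-1/2, 0), radius 1/9; x2: center (-11/360, 83/360), radius 1/810; x3: center (-1/4, -1/2), radius 1/9; x4: center (1/20, 1/5), radius 1/100; x5: center (-1/36, 79/360), radius 1/810
Reducing the second expression gives x1: center (-1/2, 0), radius 1/9; x2: center (-11/360, 83/360), radius 1/810; x3: center (-1/4, -1/2), radius 1/9; x4: center (1/20, 1/5), radius 1/100; x5: center (-1/36, 79/360), radius 1/810
Same normal form: equal.


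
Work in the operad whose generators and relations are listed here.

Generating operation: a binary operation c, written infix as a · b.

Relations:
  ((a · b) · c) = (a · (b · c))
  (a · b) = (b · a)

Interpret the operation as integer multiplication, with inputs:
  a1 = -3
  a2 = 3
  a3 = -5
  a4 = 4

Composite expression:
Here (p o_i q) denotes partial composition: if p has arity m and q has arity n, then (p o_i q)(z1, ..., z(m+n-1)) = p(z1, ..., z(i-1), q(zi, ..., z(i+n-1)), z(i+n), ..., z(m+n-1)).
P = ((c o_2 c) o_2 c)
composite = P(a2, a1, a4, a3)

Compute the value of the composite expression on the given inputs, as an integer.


180

(a1 · a4) = -12
((a1 · a4) · a3) = 60
(a2 · ((a1 · a4) · a3)) = 180


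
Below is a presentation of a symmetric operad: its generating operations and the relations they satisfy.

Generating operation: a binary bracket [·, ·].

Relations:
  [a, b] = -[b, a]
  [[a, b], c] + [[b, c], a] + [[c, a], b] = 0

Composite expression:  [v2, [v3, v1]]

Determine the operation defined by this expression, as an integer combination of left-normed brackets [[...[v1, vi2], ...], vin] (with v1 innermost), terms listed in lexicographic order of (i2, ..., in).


Skip Jacobi rewriting: expand, keep v1-initial words, read off terms.
Composite bracket: [v2, [v3, v1]]
Applying ab - ba throughout gives 4 signed words (2^2 = 4).
Keep just the words that open with v1:
  sign of v1v3v2 is +1, so it contributes +[[v1, v3], v2]

[[v1, v3], v2]


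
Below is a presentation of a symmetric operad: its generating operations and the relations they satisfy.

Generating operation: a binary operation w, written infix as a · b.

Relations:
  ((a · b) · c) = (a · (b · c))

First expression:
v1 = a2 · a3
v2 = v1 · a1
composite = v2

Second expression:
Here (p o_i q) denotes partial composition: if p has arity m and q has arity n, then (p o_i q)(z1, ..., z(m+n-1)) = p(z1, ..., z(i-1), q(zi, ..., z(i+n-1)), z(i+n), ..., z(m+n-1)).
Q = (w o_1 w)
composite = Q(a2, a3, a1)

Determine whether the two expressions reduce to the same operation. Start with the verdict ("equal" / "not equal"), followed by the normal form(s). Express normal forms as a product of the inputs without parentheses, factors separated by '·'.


Reducing the first expression gives a2 · a3 · a1
Reducing the second expression gives a2 · a3 · a1
The normal forms match — equal.

equal — both sides give a2 · a3 · a1


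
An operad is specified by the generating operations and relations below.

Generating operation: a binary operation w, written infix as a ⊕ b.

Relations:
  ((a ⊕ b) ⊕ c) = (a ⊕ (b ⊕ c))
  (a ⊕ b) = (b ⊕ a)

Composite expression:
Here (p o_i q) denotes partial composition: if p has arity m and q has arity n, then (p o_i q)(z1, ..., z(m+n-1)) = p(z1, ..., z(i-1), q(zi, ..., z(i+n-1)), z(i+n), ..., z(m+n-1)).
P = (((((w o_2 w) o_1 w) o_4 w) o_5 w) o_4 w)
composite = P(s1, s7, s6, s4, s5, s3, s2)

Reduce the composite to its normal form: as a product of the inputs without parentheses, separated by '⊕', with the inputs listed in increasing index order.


Both nesting and order wash out for w; what remains is which s's occur.
(s1 ⊕ s7) unparenthesizes to s1 ⊕ s7
(s4 ⊕ s5) unparenthesizes to s4 ⊕ s5
(s3 ⊕ s2) unparenthesizes to s3 ⊕ s2
((s4 ⊕ s5) ⊕ (s3 ⊕ s2)) unparenthesizes to s4 ⊕ s5 ⊕ s3 ⊕ s2
(s6 ⊕ ((s4 ⊕ s5) ⊕ (s3 ⊕ s2))) unparenthesizes to s6 ⊕ s4 ⊕ s5 ⊕ s3 ⊕ s2
((s1 ⊕ s7) ⊕ (s6 ⊕ ((s4 ⊕ s5) ⊕ (s3 ⊕ s2)))) unparenthesizes to s1 ⊕ s7 ⊕ s6 ⊕ s4 ⊕ s5 ⊕ s3 ⊕ s2
sorting the factors by input index: s1 ⊕ s2 ⊕ s3 ⊕ s4 ⊕ s5 ⊕ s6 ⊕ s7

s1 ⊕ s2 ⊕ s3 ⊕ s4 ⊕ s5 ⊕ s6 ⊕ s7


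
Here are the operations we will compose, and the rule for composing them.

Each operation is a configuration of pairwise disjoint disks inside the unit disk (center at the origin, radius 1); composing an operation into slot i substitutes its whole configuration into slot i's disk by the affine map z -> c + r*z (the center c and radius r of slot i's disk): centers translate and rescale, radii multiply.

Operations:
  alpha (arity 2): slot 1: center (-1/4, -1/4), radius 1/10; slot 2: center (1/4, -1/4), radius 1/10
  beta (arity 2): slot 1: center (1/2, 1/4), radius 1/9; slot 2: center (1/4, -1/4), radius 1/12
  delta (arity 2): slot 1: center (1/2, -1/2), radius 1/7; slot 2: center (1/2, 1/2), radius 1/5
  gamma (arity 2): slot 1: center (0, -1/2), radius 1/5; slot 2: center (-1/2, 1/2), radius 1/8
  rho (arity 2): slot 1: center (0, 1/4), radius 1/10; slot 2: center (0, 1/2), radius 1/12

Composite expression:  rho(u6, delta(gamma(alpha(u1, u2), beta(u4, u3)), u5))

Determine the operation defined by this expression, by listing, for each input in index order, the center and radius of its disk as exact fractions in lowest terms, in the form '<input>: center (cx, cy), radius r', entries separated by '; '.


u1: center (23/560, 253/560), radius 1/4200; u2: center (71/1680, 253/560), radius 1/4200; u3: center (97/2688, 1247/2688), radius 1/8064; u4: center (7/192, 1249/2688), radius 1/6048; u5: center (1/24, 13/24), radius 1/60; u6: center (0, 1/4), radius 1/10

Each u-disk chains the slot maps above it in rho; radii multiply.
u6 passes through 1 substitution, ending at center (0, 1/4), radius 1/10
u1 passes through 4 substitutions, ending at center (23/560, 253/560), radius 1/4200
u2 passes through 4 substitutions, ending at center (71/1680, 253/560), radius 1/4200
u4 passes through 4 substitutions, ending at center (7/192, 1249/2688), radius 1/6048
u3 passes through 4 substitutions, ending at center (97/2688, 1247/2688), radius 1/8064
u5 passes through 2 substitutions, ending at center (1/24, 13/24), radius 1/60


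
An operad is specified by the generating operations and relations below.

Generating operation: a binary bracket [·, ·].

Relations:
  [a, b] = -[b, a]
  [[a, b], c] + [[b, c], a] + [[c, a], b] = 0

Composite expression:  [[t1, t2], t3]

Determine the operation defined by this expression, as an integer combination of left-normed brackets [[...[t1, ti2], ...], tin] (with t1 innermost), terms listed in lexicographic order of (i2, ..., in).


[[t1, t2], t3]

Expand each bracket as ab - ba; the t1-initial words give the coefficients.
Composite bracket: [[t1, t2], t3]
The bracket unfolds into 4 signed words via [a, b] = ab - ba (2^2 = 4).
Only words starting with t1 matter:
  sign of t1t2t3 is +1, so it contributes +[[t1, t2], t3]


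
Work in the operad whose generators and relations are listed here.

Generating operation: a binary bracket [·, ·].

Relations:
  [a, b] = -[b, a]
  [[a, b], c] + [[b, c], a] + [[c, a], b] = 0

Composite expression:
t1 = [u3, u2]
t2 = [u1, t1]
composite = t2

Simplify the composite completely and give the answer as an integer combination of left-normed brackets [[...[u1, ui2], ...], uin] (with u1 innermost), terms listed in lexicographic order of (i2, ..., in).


-[[u1, u2], u3] + [[u1, u3], u2]

Skip Jacobi rewriting: expand, keep u1-initial words, read off terms.
Composite bracket: [u1, [u3, u2]]
Full expansion: 4 signed words from ab - ba (2^2 = 4).
The u1-initial words carry the normal form:
  u1u2u3 (sign -1) contributes -[[u1, u2], u3]
  u1u3u2 (sign +1) contributes +[[u1, u3], u2]


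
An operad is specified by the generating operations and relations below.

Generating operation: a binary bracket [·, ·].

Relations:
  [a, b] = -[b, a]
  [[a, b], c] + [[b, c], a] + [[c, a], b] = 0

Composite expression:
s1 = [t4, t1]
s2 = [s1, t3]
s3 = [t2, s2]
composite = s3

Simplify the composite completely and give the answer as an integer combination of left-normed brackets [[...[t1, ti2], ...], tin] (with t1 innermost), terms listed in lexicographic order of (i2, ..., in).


[[[t1, t4], t3], t2]

Antisymmetry and Jacobi reduce to t1-anchored left-normed brackets.
Composite bracket: [t2, [[t4, t1], t3]]
Full expansion: 8 signed words from ab - ba (2^3 = 8).
Words beginning with t1 determine it all:
  word t1t4t3t2 has sign +1, contributing +[[[t1, t4], t3], t2]


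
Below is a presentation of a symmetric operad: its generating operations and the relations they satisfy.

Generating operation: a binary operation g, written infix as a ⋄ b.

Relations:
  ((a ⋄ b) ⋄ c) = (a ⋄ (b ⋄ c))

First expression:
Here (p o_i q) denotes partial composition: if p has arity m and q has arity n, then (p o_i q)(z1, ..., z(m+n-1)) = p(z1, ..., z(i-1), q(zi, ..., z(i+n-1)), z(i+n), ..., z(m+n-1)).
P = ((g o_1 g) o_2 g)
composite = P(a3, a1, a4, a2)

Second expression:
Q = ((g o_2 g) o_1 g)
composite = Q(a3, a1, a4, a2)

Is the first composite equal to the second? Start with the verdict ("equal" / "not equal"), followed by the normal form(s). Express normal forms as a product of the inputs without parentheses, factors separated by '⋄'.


equal; the common form is a3 ⋄ a1 ⋄ a4 ⋄ a2

The first expression, normalized: a3 ⋄ a1 ⋄ a4 ⋄ a2
The second expression, normalized: a3 ⋄ a1 ⋄ a4 ⋄ a2
Both agree, so they are equal.


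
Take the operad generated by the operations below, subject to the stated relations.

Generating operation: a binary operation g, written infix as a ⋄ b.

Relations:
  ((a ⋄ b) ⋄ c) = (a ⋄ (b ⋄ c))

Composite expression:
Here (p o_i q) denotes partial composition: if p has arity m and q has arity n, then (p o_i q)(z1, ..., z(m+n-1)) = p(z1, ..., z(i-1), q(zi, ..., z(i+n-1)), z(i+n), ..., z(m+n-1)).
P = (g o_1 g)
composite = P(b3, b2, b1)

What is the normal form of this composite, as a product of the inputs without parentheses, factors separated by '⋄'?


b3 ⋄ b2 ⋄ b1


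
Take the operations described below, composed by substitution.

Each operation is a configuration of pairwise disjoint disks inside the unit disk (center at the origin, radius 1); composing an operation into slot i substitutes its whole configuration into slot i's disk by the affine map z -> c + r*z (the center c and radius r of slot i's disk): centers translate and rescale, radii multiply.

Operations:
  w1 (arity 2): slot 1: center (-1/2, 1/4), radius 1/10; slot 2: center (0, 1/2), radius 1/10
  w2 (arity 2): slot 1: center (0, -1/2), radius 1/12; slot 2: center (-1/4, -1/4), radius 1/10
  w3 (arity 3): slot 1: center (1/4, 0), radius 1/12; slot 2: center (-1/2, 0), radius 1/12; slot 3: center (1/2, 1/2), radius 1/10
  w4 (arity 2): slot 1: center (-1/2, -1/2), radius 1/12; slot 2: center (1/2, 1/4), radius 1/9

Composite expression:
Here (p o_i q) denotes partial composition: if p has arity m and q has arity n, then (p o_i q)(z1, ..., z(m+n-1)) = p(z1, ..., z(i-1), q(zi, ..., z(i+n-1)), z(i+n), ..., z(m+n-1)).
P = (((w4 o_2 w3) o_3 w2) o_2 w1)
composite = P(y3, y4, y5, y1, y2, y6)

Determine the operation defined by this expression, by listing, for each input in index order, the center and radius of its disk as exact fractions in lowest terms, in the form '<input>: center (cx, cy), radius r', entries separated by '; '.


y1: center (4/9, 53/216), radius 1/1296; y2: center (191/432, 107/432), radius 1/1080; y3: center (-1/2, -1/2), radius 1/12; y4: center (113/216, 109/432), radius 1/1080; y5: center (19/36, 55/216), radius 1/1080; y6: center (5/9, 11/36), radius 1/90

Nesting under w4 composes maps z -> c + r*z down each y-path.
y3: after 1 affine step, its disk has center (-1/2, -1/2), radius 1/12
y4: after 3 affine steps, its disk has center (113/216, 109/432), radius 1/1080
y5: after 3 affine steps, its disk has center (19/36, 55/216), radius 1/1080
y1: after 3 affine steps, its disk has center (4/9, 53/216), radius 1/1296
y2: after 3 affine steps, its disk has center (191/432, 107/432), radius 1/1080
y6: after 2 affine steps, its disk has center (5/9, 11/36), radius 1/90


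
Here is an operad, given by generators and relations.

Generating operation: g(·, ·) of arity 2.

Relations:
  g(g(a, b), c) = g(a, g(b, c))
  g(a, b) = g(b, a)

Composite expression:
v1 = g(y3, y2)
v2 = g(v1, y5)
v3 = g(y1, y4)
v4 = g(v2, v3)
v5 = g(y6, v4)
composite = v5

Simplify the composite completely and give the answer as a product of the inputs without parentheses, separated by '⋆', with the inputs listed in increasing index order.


With g associative and commutative, the y-input set is all that matters.
g(y3, y2) spells out as y3 ⋆ y2
g(g(y3, y2), y5) spells out as y3 ⋆ y2 ⋆ y5
g(y1, y4) spells out as y1 ⋆ y4
g(g(g(y3, y2), y5), g(y1, y4)) spells out as y3 ⋆ y2 ⋆ y5 ⋆ y1 ⋆ y4
g(y6, g(g(g(y3, y2), y5), g(y1, y4))) spells out as y6 ⋆ y3 ⋆ y2 ⋆ y5 ⋆ y1 ⋆ y4
sorting the factors by input index: y1 ⋆ y2 ⋆ y3 ⋆ y4 ⋆ y5 ⋆ y6

y1 ⋆ y2 ⋆ y3 ⋆ y4 ⋆ y5 ⋆ y6


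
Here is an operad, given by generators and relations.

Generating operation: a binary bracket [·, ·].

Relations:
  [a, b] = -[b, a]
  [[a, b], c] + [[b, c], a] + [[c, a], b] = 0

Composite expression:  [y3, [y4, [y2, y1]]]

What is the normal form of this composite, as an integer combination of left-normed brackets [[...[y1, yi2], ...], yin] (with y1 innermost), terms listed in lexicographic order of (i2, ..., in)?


-[[[y1, y2], y4], y3]

A multilinear Lie element is pinned by y1-initial words (y1 innermost).
Composite bracket: [y3, [y4, [y2, y1]]]
Applying ab - ba throughout gives 8 signed words (2^3 = 8).
Words beginning with y1 determine it all:
  sign of y1y2y4y3 is -1, so it contributes -[[[y1, y2], y4], y3]


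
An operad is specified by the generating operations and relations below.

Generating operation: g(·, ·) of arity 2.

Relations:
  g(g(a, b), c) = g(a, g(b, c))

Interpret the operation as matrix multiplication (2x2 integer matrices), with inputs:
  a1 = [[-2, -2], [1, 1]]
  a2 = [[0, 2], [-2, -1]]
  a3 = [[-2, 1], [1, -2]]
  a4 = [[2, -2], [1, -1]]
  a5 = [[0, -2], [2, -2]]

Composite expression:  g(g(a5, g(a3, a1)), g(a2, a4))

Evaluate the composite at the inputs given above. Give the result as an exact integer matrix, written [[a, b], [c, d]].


[[-24, 24], [-54, 54]]

g(a3, a1) = [[5, 5], [-4, -4]]
g(a5, g(a3, a1)) = [[8, 8], [18, 18]]
g(a2, a4) = [[2, -2], [-5, 5]]
g(g(a5, g(a3, a1)), g(a2, a4)) = [[-24, 24], [-54, 54]]


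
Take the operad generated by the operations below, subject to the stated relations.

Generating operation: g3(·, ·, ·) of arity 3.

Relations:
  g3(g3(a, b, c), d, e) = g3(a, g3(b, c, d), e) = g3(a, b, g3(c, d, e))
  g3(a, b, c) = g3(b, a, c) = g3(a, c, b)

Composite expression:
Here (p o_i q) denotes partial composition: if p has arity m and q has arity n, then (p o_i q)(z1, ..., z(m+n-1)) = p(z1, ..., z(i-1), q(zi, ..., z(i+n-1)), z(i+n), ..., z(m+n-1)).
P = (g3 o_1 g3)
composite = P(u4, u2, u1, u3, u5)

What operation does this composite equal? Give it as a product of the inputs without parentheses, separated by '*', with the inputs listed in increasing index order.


u1 * u2 * u3 * u4 * u5


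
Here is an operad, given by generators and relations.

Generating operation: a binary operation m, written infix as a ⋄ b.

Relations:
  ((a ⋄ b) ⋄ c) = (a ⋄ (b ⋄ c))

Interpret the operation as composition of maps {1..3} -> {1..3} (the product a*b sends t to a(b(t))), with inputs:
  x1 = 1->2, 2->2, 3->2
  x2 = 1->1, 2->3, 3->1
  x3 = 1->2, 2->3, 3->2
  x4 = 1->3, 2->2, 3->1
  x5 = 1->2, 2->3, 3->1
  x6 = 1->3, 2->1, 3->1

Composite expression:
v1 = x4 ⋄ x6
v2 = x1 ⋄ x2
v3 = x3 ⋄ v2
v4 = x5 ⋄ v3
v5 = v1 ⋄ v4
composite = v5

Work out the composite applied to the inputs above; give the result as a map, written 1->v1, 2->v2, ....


1->1, 2->1, 3->1


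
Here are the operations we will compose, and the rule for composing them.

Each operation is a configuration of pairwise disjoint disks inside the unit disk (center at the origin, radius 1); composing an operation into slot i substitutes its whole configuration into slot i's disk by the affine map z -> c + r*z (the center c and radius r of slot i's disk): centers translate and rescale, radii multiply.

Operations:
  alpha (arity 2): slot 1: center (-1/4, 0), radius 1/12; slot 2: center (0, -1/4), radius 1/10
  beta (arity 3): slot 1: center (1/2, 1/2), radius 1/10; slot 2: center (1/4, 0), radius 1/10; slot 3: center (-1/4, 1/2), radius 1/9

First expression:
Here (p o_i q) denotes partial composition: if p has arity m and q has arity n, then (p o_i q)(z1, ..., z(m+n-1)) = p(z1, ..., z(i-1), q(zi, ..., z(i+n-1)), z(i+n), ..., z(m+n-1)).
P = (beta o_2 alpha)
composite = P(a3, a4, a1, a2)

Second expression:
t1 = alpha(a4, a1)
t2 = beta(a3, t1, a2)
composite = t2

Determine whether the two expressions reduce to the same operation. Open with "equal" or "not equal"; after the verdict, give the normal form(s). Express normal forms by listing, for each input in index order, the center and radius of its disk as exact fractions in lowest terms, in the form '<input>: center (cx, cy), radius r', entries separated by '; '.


equal — both sides give a1: center (1/4, -1/40), radius 1/100; a2: center (-1/4, 1/2), radius 1/9; a3: center (1/2, 1/2), radius 1/10; a4: center (9/40, 0), radius 1/120


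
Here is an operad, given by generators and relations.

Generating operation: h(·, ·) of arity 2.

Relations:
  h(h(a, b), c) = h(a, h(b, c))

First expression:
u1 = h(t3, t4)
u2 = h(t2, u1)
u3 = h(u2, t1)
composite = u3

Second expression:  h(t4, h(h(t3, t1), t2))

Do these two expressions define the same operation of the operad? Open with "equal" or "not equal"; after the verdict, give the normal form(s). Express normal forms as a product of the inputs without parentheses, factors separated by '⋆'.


In normal form, the first expression is t2 ⋆ t3 ⋆ t4 ⋆ t1
In normal form, the second expression is t4 ⋆ t3 ⋆ t1 ⋆ t2
No match — not equal.

not equal — first t2 ⋆ t3 ⋆ t4 ⋆ t1, second t4 ⋆ t3 ⋆ t1 ⋆ t2


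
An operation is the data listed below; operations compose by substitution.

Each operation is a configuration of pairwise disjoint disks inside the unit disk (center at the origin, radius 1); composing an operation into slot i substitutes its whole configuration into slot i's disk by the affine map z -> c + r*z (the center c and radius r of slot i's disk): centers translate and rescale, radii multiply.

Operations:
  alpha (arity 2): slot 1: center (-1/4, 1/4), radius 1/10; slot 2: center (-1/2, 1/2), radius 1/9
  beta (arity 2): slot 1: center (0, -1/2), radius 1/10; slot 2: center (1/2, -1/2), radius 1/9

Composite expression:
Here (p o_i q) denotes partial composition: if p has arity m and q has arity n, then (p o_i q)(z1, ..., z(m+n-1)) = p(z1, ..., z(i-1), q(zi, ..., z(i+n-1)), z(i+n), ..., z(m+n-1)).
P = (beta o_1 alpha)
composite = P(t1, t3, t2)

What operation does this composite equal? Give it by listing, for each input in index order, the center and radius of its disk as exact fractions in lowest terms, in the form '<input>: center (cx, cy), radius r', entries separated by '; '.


t1: center (-1/40, -19/40), radius 1/100; t2: center (1/2, -1/2), radius 1/9; t3: center (-1/20, -9/20), radius 1/90

Each t-disk chains the slot maps above it in beta; radii multiply.
t1 passes through 2 substitutions, ending at center (-1/40, -19/40), radius 1/100
t3 passes through 2 substitutions, ending at center (-1/20, -9/20), radius 1/90
t2 passes through 1 substitution, ending at center (1/2, -1/2), radius 1/9
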